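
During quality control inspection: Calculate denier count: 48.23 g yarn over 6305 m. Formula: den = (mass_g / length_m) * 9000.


Formula: den = (mass_g / length_m) * 9000
Substituting: den = (48.23 / 6305) * 9000
Intermediate: 48.23 / 6305 = 0.00764948 g/m
den = 0.00764948 * 9000 = 68.8 denier

68.8 denier


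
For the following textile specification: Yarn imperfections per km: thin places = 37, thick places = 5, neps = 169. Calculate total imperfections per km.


Formula: Total = thin places + thick places + neps
Total = 37 + 5 + 169
Total = 211 imperfections/km

211 imperfections/km


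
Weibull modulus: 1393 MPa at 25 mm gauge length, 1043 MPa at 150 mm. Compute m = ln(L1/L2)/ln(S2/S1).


Formula: m = ln(L1/L2) / ln(S2/S1)
Step 1: ln(L1/L2) = ln(25/150) = -1.79176
Step 2: S2/S1 = 1043/1393 = 0.74874
Step 3: ln(S2/S1) = ln(0.74874) = -0.28936
Step 4: m = -1.79176 / -0.28936 = 6.19

6.19 (Weibull m)


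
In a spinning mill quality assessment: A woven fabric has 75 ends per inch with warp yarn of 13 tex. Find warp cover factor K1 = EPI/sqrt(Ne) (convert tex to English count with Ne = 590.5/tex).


Formula: K1 = EPI / sqrt(Ne), with Ne = 590.5 / tex_warp
Step 1: Ne = 590.5 / 13 = 45.423
Step 2: sqrt(Ne) = sqrt(45.423) = 6.7397
Step 3: K1 = 75 / 6.7397 = 11.1

11.1


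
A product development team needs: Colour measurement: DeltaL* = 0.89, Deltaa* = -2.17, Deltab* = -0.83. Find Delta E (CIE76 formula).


Formula: Delta E = sqrt(dL*^2 + da*^2 + db*^2)
Step 1: dL*^2 = 0.89^2 = 0.7921
Step 2: da*^2 = (-2.17)^2 = 4.7089
Step 3: db*^2 = (-0.83)^2 = 0.6889
Step 4: Sum = 0.7921 + 4.7089 + 0.6889 = 6.1899
Step 5: Delta E = sqrt(6.1899) = 2.49

2.49 Delta E


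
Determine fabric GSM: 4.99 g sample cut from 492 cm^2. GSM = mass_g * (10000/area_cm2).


Formula: GSM = mass_g / area_m2
Step 1: Convert area: 492 cm^2 = 492 / 10000 = 0.0492 m^2
Step 2: GSM = 4.99 g / 0.0492 m^2 = 101.4 g/m^2

101.4 g/m^2


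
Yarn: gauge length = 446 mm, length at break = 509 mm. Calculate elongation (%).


Formula: Elongation (%) = ((L_break - L0) / L0) * 100
Step 1: Extension = 509 - 446 = 63 mm
Step 2: Elongation = (63 / 446) * 100
Step 3: Elongation = 0.141256 * 100 = 14.1256% ≈ 14.1%

14.1%


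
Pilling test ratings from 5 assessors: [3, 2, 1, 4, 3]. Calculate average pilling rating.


Formula: Mean = sum / count
Sum = 3 + 2 + 1 + 4 + 3 = 13
Mean = 13 / 5 = 2.6

2.6


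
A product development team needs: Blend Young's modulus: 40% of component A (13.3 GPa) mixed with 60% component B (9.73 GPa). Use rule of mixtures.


Formula: Blend property = (fraction_A * property_A) + (fraction_B * property_B)
Step 1: Contribution A = 40/100 * 13.3 GPa = 5.32 GPa
Step 2: Contribution B = 60/100 * 9.73 GPa = 5.838 GPa
Step 3: Blend Young's modulus = 5.32 + 5.838 = 11.158 GPa

11.158 GPa


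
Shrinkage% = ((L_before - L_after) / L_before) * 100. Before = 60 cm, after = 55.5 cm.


Formula: Shrinkage% = ((L_before - L_after) / L_before) * 100
Step 1: Shrinkage = 60 - 55.5 = 4.5 cm
Step 2: Shrinkage% = (4.5 / 60) * 100
Step 3: Shrinkage% = 0.075 * 100 = 7.5%

7.5%


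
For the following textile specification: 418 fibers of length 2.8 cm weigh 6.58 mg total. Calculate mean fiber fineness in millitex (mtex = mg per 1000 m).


Formula: fineness (mtex) = mass (mg) / total length (km) = (mass_mg / total_length_m) * 1000
Step 1: Convert fiber length: 2.8 cm = 0.028 m
Step 2: Total fiber length = 418 * 0.028 = 11.704 m
Step 3: Linear density = 6.58 mg / 11.704 m = 0.5622 mg/m
Step 4: fineness = 0.5622 * 1000 = 562.2 mtex

562.2 mtex


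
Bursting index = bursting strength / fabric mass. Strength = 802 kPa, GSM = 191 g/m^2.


Formula: Bursting Index = Bursting Strength / Fabric GSM
BI = 802 kPa / 191 g/m^2
BI = 4.199 kPa/(g/m^2)

4.199 kPa/(g/m^2)


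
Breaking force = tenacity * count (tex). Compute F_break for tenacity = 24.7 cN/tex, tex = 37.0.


Formula: Breaking force = Tenacity * Linear density
F = 24.7 cN/tex * 37.0 tex
F = 913.90 cN

913.90 cN


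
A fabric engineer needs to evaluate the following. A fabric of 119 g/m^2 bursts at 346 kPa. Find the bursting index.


Formula: Bursting Index = Bursting Strength / Fabric GSM
BI = 346 kPa / 119 g/m^2
BI = 2.908 kPa/(g/m^2)

2.908 kPa/(g/m^2)


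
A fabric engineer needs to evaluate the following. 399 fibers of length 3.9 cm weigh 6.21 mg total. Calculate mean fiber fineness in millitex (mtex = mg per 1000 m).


Formula: fineness (mtex) = mass (mg) / total length (km) = (mass_mg / total_length_m) * 1000
Step 1: Convert fiber length: 3.9 cm = 0.039 m
Step 2: Total fiber length = 399 * 0.039 = 15.561 m
Step 3: Linear density = 6.21 mg / 15.561 m = 0.3991 mg/m
Step 4: fineness = 0.3991 * 1000 = 399.1 mtex

399.1 mtex


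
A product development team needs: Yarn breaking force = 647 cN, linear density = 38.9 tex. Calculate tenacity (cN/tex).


Formula: Tenacity = Breaking force / Linear density
Tenacity = 647 cN / 38.9 tex
Tenacity = 16.63 cN/tex

16.63 cN/tex


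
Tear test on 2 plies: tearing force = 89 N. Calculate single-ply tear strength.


Formula: Per-ply strength = Total force / Number of plies
Per-ply = 89 N / 2
Per-ply = 44.5 N

44.5 N


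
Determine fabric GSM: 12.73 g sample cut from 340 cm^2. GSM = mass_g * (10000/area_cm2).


Formula: GSM = mass_g / area_m2
Step 1: Convert area: 340 cm^2 = 340 / 10000 = 0.034 m^2
Step 2: GSM = 12.73 g / 0.034 m^2 = 374.4 g/m^2

374.4 g/m^2


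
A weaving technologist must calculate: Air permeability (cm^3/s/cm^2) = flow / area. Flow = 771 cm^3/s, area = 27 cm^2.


Formula: Air Permeability = Airflow / Test Area
AP = 771 cm^3/s / 27 cm^2
AP = 28.6 cm^3/s/cm^2

28.6 cm^3/s/cm^2


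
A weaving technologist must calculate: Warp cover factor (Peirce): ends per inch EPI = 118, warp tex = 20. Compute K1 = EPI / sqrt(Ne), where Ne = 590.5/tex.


Formula: K1 = EPI / sqrt(Ne), with Ne = 590.5 / tex_warp
Step 1: Ne = 590.5 / 20 = 29.525
Step 2: sqrt(Ne) = sqrt(29.525) = 5.4337
Step 3: K1 = 118 / 5.4337 = 21.7

21.7


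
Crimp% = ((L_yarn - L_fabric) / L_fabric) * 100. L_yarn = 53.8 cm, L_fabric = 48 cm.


Formula: Crimp% = ((L_yarn - L_fabric) / L_fabric) * 100
Step 1: Extension = 53.8 - 48 = 5.8 cm
Step 2: Crimp% = (5.8 / 48) * 100
Step 3: Crimp% = 0.120833 * 100 = 12.0833% ≈ 12.1%

12.1%


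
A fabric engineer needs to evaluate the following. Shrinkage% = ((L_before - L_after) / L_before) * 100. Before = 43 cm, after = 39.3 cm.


Formula: Shrinkage% = ((L_before - L_after) / L_before) * 100
Step 1: Shrinkage = 43 - 39.3 = 3.7 cm
Step 2: Shrinkage% = (3.7 / 43) * 100
Step 3: Shrinkage% = 0.086047 * 100 = 8.6047% ≈ 8.6%

8.6%


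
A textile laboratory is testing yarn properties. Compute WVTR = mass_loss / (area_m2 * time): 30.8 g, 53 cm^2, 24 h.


Formula: WVTR = mass_loss / (area * time)
Step 1: Convert area: 53 cm^2 = 0.0053 m^2
Step 2: WVTR = 30.8 g / (0.0053 m^2 * 24 h)
Step 3: WVTR = 30.8 / 0.1272 = 242.1 g/m^2/h

242.1 g/m^2/h


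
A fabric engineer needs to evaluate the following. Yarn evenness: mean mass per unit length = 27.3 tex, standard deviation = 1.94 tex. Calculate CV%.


Formula: CV% = (standard deviation / mean) * 100
Step 1: Ratio = 1.94 / 27.3 = 0.071062
Step 2: CV% = 0.071062 * 100 = 7.1062% ≈ 7.1%

7.1%


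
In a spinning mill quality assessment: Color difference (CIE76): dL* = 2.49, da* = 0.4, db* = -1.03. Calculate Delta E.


Formula: Delta E = sqrt(dL*^2 + da*^2 + db*^2)
Step 1: dL*^2 = 2.49^2 = 6.2001
Step 2: da*^2 = 0.4^2 = 0.16
Step 3: db*^2 = (-1.03)^2 = 1.0609
Step 4: Sum = 6.2001 + 0.16 + 1.0609 = 7.421
Step 5: Delta E = sqrt(7.421) = 2.72

2.72 Delta E


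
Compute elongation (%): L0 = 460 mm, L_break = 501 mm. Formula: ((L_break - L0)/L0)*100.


Formula: Elongation (%) = ((L_break - L0) / L0) * 100
Step 1: Extension = 501 - 460 = 41 mm
Step 2: Elongation = (41 / 460) * 100
Step 3: Elongation = 0.08913 * 100 = 8.913% ≈ 8.9%

8.9%


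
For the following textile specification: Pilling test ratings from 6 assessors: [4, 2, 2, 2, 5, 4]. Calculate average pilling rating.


Formula: Mean = sum / count
Sum = 4 + 2 + 2 + 2 + 5 + 4 = 19
Mean = 19 / 6 = 3.2

3.2


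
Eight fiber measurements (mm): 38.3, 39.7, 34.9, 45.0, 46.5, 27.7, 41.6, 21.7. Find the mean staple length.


Formula: Mean = sum of lengths / count
Sum = 38.3 + 39.7 + 34.9 + 45.0 + 46.5 + 27.7 + 41.6 + 21.7
Sum = 295.4 mm
Mean = 295.4 / 8 = 36.93 mm

36.93 mm


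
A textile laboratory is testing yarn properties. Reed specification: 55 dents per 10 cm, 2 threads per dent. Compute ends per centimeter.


Formula: EPC = (dents per 10 cm * ends per dent) / 10
Step 1: Total ends per 10 cm = 55 * 2 = 110
Step 2: EPC = 110 / 10 = 11.0 ends/cm

11.0 ends/cm


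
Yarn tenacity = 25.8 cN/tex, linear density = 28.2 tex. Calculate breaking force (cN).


Formula: Breaking force = Tenacity * Linear density
F = 25.8 cN/tex * 28.2 tex
F = 727.56 cN

727.56 cN


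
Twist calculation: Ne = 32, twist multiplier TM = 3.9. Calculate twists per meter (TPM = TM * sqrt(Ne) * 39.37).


Formula: TPM = TM * sqrt(Ne) * 39.37
Step 1: sqrt(Ne) = sqrt(32) = 5.6569
Step 2: TM * sqrt(Ne) = 3.9 * 5.6569 = 22.0619
Step 3: TPM = 22.0619 * 39.37 = 869 twists/m

869 twists/m


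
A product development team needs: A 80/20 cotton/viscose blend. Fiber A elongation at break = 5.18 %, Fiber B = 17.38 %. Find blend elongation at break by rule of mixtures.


Formula: Blend property = (fraction_A * property_A) + (fraction_B * property_B)
Step 1: Contribution A = 80/100 * 5.18 % = 4.144 %
Step 2: Contribution B = 20/100 * 17.38 % = 3.476 %
Step 3: Blend elongation at break = 4.144 + 3.476 = 7.62 %

7.62 %


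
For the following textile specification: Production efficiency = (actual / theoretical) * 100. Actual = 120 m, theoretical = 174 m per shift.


Formula: Efficiency% = (Actual output / Theoretical output) * 100
Efficiency% = (120 / 174) * 100
Efficiency% = 0.689655 * 100 = 68.9655% ≈ 69.0%

69.0%


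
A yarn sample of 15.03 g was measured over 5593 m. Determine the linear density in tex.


Formula: Tex = (mass_g / length_m) * 1000
Substituting: Tex = (15.03 / 5593) * 1000
Intermediate: 15.03 / 5593 = 0.00268729 g/m
Tex = 0.00268729 * 1000 = 2.69 tex

2.69 tex


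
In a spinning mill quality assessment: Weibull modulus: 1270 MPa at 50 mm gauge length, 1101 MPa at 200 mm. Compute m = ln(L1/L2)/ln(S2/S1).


Formula: m = ln(L1/L2) / ln(S2/S1)
Step 1: ln(L1/L2) = ln(50/200) = -1.38629
Step 2: S2/S1 = 1101/1270 = 0.86693
Step 3: ln(S2/S1) = ln(0.86693) = -0.14280
Step 4: m = -1.38629 / -0.14280 = 9.71

9.71 (Weibull m)


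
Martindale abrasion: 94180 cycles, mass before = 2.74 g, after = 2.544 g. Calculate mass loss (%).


Formula: Mass loss% = ((m_before - m_after) / m_before) * 100
Step 1: Mass loss = 2.74 - 2.544 = 0.196 g
Step 2: Ratio = 0.196 / 2.74 = 0.0715328
Step 3: Mass loss% = 0.0715328 * 100 = 7.15328% ≈ 7.15%

7.15%


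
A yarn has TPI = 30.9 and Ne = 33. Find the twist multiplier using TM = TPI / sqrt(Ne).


Formula: TM = TPI / sqrt(Ne)
Step 1: sqrt(Ne) = sqrt(33) = 5.7446
Step 2: TM = 30.9 / 5.7446 = 5.38

5.38 TM


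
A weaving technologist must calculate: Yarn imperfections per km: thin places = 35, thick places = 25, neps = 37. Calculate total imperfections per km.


Formula: Total = thin places + thick places + neps
Total = 35 + 25 + 37
Total = 97 imperfections/km

97 imperfections/km


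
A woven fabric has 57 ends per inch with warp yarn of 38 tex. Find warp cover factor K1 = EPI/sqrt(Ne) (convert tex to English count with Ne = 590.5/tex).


Formula: K1 = EPI / sqrt(Ne), with Ne = 590.5 / tex_warp
Step 1: Ne = 590.5 / 38 = 15.539
Step 2: sqrt(Ne) = sqrt(15.539) = 3.942
Step 3: K1 = 57 / 3.942 = 14.5

14.5


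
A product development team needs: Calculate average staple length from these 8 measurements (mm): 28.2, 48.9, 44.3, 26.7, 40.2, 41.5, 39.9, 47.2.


Formula: Mean = sum of lengths / count
Sum = 28.2 + 48.9 + 44.3 + 26.7 + 40.2 + 41.5 + 39.9 + 47.2
Sum = 316.9 mm
Mean = 316.9 / 8 = 39.61 mm

39.61 mm


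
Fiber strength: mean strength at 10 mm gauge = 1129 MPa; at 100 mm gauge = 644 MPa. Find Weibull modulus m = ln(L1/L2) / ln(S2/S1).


Formula: m = ln(L1/L2) / ln(S2/S1)
Step 1: ln(L1/L2) = ln(10/100) = -2.30259
Step 2: S2/S1 = 644/1129 = 0.57042
Step 3: ln(S2/S1) = ln(0.57042) = -0.56138
Step 4: m = -2.30259 / -0.56138 = 4.10

4.10 (Weibull m)


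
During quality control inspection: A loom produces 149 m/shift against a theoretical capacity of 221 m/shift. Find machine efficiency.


Formula: Efficiency% = (Actual output / Theoretical output) * 100
Efficiency% = (149 / 221) * 100
Efficiency% = 0.674208 * 100 = 67.4208% ≈ 67.4%

67.4%


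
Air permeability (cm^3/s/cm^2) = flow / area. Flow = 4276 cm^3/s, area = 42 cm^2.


Formula: Air Permeability = Airflow / Test Area
AP = 4276 cm^3/s / 42 cm^2
AP = 101.8 cm^3/s/cm^2

101.8 cm^3/s/cm^2


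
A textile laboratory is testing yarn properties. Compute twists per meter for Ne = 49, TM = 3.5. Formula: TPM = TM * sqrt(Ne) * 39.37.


Formula: TPM = TM * sqrt(Ne) * 39.37
Step 1: sqrt(Ne) = sqrt(49) = 7
Step 2: TM * sqrt(Ne) = 3.5 * 7 = 24.5
Step 3: TPM = 24.5 * 39.37 = 965 twists/m

965 twists/m


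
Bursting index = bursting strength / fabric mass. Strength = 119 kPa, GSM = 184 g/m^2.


Formula: Bursting Index = Bursting Strength / Fabric GSM
BI = 119 kPa / 184 g/m^2
BI = 0.647 kPa/(g/m^2)

0.647 kPa/(g/m^2)


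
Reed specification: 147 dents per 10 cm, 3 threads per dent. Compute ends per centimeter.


Formula: EPC = (dents per 10 cm * ends per dent) / 10
Step 1: Total ends per 10 cm = 147 * 3 = 441
Step 2: EPC = 441 / 10 = 44.1 ends/cm

44.1 ends/cm


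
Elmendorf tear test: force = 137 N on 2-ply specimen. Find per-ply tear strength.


Formula: Per-ply strength = Total force / Number of plies
Per-ply = 137 N / 2
Per-ply = 68.5 N

68.5 N


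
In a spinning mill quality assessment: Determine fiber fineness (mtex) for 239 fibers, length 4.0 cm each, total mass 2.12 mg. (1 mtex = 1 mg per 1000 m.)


Formula: fineness (mtex) = mass (mg) / total length (km) = (mass_mg / total_length_m) * 1000
Step 1: Convert fiber length: 4.0 cm = 0.04 m
Step 2: Total fiber length = 239 * 0.04 = 9.56 m
Step 3: Linear density = 2.12 mg / 9.56 m = 0.2218 mg/m
Step 4: fineness = 0.2218 * 1000 = 221.8 mtex

221.8 mtex


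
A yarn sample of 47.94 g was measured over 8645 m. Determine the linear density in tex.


Formula: Tex = (mass_g / length_m) * 1000
Substituting: Tex = (47.94 / 8645) * 1000
Intermediate: 47.94 / 8645 = 0.0055454 g/m
Tex = 0.0055454 * 1000 = 5.55 tex

5.55 tex


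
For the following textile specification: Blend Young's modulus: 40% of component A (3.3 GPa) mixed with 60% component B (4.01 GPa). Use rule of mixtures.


Formula: Blend property = (fraction_A * property_A) + (fraction_B * property_B)
Step 1: Contribution A = 40/100 * 3.3 GPa = 1.32 GPa
Step 2: Contribution B = 60/100 * 4.01 GPa = 2.406 GPa
Step 3: Blend Young's modulus = 1.32 + 2.406 = 3.726 GPa

3.726 GPa


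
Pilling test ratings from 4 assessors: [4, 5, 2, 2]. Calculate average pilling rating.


Formula: Mean = sum / count
Sum = 4 + 5 + 2 + 2 = 13
Mean = 13 / 4 = 3.3

3.3


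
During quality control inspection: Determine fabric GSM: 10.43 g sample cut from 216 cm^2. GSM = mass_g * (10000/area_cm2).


Formula: GSM = mass_g / area_m2
Step 1: Convert area: 216 cm^2 = 216 / 10000 = 0.0216 m^2
Step 2: GSM = 10.43 g / 0.0216 m^2 = 482.9 g/m^2

482.9 g/m^2


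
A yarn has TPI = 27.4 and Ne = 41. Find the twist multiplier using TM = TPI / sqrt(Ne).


Formula: TM = TPI / sqrt(Ne)
Step 1: sqrt(Ne) = sqrt(41) = 6.4031
Step 2: TM = 27.4 / 6.4031 = 4.28

4.28 TM


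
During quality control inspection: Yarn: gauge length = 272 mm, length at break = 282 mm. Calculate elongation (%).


Formula: Elongation (%) = ((L_break - L0) / L0) * 100
Step 1: Extension = 282 - 272 = 10 mm
Step 2: Elongation = (10 / 272) * 100
Step 3: Elongation = 0.036765 * 100 = 3.6765% ≈ 3.7%

3.7%


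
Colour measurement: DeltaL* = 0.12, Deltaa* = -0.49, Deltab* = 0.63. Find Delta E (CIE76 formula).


Formula: Delta E = sqrt(dL*^2 + da*^2 + db*^2)
Step 1: dL*^2 = 0.12^2 = 0.0144
Step 2: da*^2 = (-0.49)^2 = 0.2401
Step 3: db*^2 = 0.63^2 = 0.3969
Step 4: Sum = 0.0144 + 0.2401 + 0.3969 = 0.6514
Step 5: Delta E = sqrt(0.6514) = 0.81

0.81 Delta E


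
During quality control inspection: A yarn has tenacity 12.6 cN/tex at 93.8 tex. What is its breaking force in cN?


Formula: Breaking force = Tenacity * Linear density
F = 12.6 cN/tex * 93.8 tex
F = 1181.88 cN

1181.88 cN


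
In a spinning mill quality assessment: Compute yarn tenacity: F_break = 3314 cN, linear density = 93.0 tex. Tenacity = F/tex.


Formula: Tenacity = Breaking force / Linear density
Tenacity = 3314 cN / 93.0 tex
Tenacity = 35.63 cN/tex

35.63 cN/tex


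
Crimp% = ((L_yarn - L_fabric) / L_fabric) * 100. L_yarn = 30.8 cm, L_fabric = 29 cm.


Formula: Crimp% = ((L_yarn - L_fabric) / L_fabric) * 100
Step 1: Extension = 30.8 - 29 = 1.8 cm
Step 2: Crimp% = (1.8 / 29) * 100
Step 3: Crimp% = 0.062069 * 100 = 6.2069% ≈ 6.2%

6.2%


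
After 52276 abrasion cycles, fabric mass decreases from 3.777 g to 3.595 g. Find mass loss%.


Formula: Mass loss% = ((m_before - m_after) / m_before) * 100
Step 1: Mass loss = 3.777 - 3.595 = 0.182 g
Step 2: Ratio = 0.182 / 3.777 = 0.0481864
Step 3: Mass loss% = 0.0481864 * 100 = 4.81864% ≈ 4.82%

4.82%


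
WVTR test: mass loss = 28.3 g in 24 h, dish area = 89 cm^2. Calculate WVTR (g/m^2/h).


Formula: WVTR = mass_loss / (area * time)
Step 1: Convert area: 89 cm^2 = 0.0089 m^2
Step 2: WVTR = 28.3 g / (0.0089 m^2 * 24 h)
Step 3: WVTR = 28.3 / 0.2136 = 132.5 g/m^2/h

132.5 g/m^2/h


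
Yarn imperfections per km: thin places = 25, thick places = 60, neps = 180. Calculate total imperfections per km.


Formula: Total = thin places + thick places + neps
Total = 25 + 60 + 180
Total = 265 imperfections/km

265 imperfections/km


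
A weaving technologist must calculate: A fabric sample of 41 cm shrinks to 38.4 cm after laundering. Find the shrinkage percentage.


Formula: Shrinkage% = ((L_before - L_after) / L_before) * 100
Step 1: Shrinkage = 41 - 38.4 = 2.6 cm
Step 2: Shrinkage% = (2.6 / 41) * 100
Step 3: Shrinkage% = 0.063415 * 100 = 6.3415% ≈ 6.3%

6.3%


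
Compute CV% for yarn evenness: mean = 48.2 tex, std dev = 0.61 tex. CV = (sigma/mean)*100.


Formula: CV% = (standard deviation / mean) * 100
Step 1: Ratio = 0.61 / 48.2 = 0.012656
Step 2: CV% = 0.012656 * 100 = 1.2656% ≈ 1.3%

1.3%


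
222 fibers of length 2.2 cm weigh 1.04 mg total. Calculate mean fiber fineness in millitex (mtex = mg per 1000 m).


Formula: fineness (mtex) = mass (mg) / total length (km) = (mass_mg / total_length_m) * 1000
Step 1: Convert fiber length: 2.2 cm = 0.022 m
Step 2: Total fiber length = 222 * 0.022 = 4.884 m
Step 3: Linear density = 1.04 mg / 4.884 m = 0.2129 mg/m
Step 4: fineness = 0.2129 * 1000 = 212.9 mtex

212.9 mtex


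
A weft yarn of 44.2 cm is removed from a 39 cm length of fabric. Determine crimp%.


Formula: Crimp% = ((L_yarn - L_fabric) / L_fabric) * 100
Step 1: Extension = 44.2 - 39 = 5.2 cm
Step 2: Crimp% = (5.2 / 39) * 100
Step 3: Crimp% = 0.133333 * 100 = 13.3333% ≈ 13.3%

13.3%


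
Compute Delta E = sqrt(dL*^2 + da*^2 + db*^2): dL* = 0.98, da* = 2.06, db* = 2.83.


Formula: Delta E = sqrt(dL*^2 + da*^2 + db*^2)
Step 1: dL*^2 = 0.98^2 = 0.9604
Step 2: da*^2 = 2.06^2 = 4.2436
Step 3: db*^2 = 2.83^2 = 8.0089
Step 4: Sum = 0.9604 + 4.2436 + 8.0089 = 13.2129
Step 5: Delta E = sqrt(13.2129) = 3.63

3.63 Delta E


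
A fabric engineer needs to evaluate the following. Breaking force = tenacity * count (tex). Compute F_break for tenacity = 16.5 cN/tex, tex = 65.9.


Formula: Breaking force = Tenacity * Linear density
F = 16.5 cN/tex * 65.9 tex
F = 1087.35 cN

1087.35 cN


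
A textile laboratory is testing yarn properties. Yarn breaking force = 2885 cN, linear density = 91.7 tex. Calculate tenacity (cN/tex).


Formula: Tenacity = Breaking force / Linear density
Tenacity = 2885 cN / 91.7 tex
Tenacity = 31.46 cN/tex

31.46 cN/tex


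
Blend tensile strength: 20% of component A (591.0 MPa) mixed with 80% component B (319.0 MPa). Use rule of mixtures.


Formula: Blend property = (fraction_A * property_A) + (fraction_B * property_B)
Step 1: Contribution A = 20/100 * 591.0 MPa = 118.2 MPa
Step 2: Contribution B = 80/100 * 319.0 MPa = 255.2 MPa
Step 3: Blend tensile strength = 118.2 + 255.2 = 373.4 MPa

373.4 MPa


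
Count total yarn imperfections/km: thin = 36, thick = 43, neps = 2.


Formula: Total = thin places + thick places + neps
Total = 36 + 43 + 2
Total = 81 imperfections/km

81 imperfections/km


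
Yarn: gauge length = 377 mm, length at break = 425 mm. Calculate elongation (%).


Formula: Elongation (%) = ((L_break - L0) / L0) * 100
Step 1: Extension = 425 - 377 = 48 mm
Step 2: Elongation = (48 / 377) * 100
Step 3: Elongation = 0.127321 * 100 = 12.7321% ≈ 12.7%

12.7%


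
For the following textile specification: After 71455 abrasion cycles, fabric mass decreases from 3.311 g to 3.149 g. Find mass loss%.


Formula: Mass loss% = ((m_before - m_after) / m_before) * 100
Step 1: Mass loss = 3.311 - 3.149 = 0.162 g
Step 2: Ratio = 0.162 / 3.311 = 0.0489278
Step 3: Mass loss% = 0.0489278 * 100 = 4.89278% ≈ 4.89%

4.89%


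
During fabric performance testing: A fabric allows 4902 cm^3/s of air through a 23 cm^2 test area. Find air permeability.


Formula: Air Permeability = Airflow / Test Area
AP = 4902 cm^3/s / 23 cm^2
AP = 213.1 cm^3/s/cm^2

213.1 cm^3/s/cm^2


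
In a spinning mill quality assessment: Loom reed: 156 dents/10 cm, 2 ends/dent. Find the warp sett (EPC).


Formula: EPC = (dents per 10 cm * ends per dent) / 10
Step 1: Total ends per 10 cm = 156 * 2 = 312
Step 2: EPC = 312 / 10 = 31.2 ends/cm

31.2 ends/cm


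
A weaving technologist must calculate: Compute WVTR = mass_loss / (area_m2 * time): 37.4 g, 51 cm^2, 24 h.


Formula: WVTR = mass_loss / (area * time)
Step 1: Convert area: 51 cm^2 = 0.0051 m^2
Step 2: WVTR = 37.4 g / (0.0051 m^2 * 24 h)
Step 3: WVTR = 37.4 / 0.1224 = 305.6 g/m^2/h

305.6 g/m^2/h


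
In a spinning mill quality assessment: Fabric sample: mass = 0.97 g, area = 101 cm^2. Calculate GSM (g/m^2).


Formula: GSM = mass_g / area_m2
Step 1: Convert area: 101 cm^2 = 101 / 10000 = 0.0101 m^2
Step 2: GSM = 0.97 g / 0.0101 m^2 = 96.0 g/m^2

96.0 g/m^2


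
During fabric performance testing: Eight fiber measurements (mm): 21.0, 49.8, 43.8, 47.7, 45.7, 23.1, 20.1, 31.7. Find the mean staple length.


Formula: Mean = sum of lengths / count
Sum = 21.0 + 49.8 + 43.8 + 47.7 + 45.7 + 23.1 + 20.1 + 31.7
Sum = 282.9 mm
Mean = 282.9 / 8 = 35.36 mm

35.36 mm


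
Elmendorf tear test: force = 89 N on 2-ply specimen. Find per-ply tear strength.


Formula: Per-ply strength = Total force / Number of plies
Per-ply = 89 N / 2
Per-ply = 44.5 N

44.5 N


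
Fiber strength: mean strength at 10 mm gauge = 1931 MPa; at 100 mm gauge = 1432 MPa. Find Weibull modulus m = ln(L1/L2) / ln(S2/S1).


Formula: m = ln(L1/L2) / ln(S2/S1)
Step 1: ln(L1/L2) = ln(10/100) = -2.30259
Step 2: S2/S1 = 1432/1931 = 0.74158
Step 3: ln(S2/S1) = ln(0.74158) = -0.29897
Step 4: m = -2.30259 / -0.29897 = 7.70

7.70 (Weibull m)


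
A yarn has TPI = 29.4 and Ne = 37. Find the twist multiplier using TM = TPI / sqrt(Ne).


Formula: TM = TPI / sqrt(Ne)
Step 1: sqrt(Ne) = sqrt(37) = 6.0828
Step 2: TM = 29.4 / 6.0828 = 4.83

4.83 TM


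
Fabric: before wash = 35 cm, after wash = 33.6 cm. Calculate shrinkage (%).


Formula: Shrinkage% = ((L_before - L_after) / L_before) * 100
Step 1: Shrinkage = 35 - 33.6 = 1.4 cm
Step 2: Shrinkage% = (1.4 / 35) * 100
Step 3: Shrinkage% = 0.04 * 100 = 4.0%

4.0%


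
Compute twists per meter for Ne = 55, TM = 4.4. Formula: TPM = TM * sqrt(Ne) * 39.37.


Formula: TPM = TM * sqrt(Ne) * 39.37
Step 1: sqrt(Ne) = sqrt(55) = 7.4162
Step 2: TM * sqrt(Ne) = 4.4 * 7.4162 = 32.6313
Step 3: TPM = 32.6313 * 39.37 = 1285 twists/m

1285 twists/m


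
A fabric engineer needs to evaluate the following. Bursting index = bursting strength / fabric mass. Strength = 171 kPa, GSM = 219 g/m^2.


Formula: Bursting Index = Bursting Strength / Fabric GSM
BI = 171 kPa / 219 g/m^2
BI = 0.781 kPa/(g/m^2)

0.781 kPa/(g/m^2)


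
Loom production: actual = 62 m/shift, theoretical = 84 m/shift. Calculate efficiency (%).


Formula: Efficiency% = (Actual output / Theoretical output) * 100
Efficiency% = (62 / 84) * 100
Efficiency% = 0.738095 * 100 = 73.8095% ≈ 73.8%

73.8%


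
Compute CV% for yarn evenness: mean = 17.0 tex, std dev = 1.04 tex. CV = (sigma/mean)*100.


Formula: CV% = (standard deviation / mean) * 100
Step 1: Ratio = 1.04 / 17.0 = 0.061176
Step 2: CV% = 0.061176 * 100 = 6.1176% ≈ 6.1%

6.1%


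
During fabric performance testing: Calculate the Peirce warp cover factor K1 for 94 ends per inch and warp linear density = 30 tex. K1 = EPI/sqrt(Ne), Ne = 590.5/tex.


Formula: K1 = EPI / sqrt(Ne), with Ne = 590.5 / tex_warp
Step 1: Ne = 590.5 / 30 = 19.683
Step 2: sqrt(Ne) = sqrt(19.683) = 4.4366
Step 3: K1 = 94 / 4.4366 = 21.2

21.2


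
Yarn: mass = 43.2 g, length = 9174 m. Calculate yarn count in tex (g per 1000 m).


Formula: Tex = (mass_g / length_m) * 1000
Substituting: Tex = (43.2 / 9174) * 1000
Intermediate: 43.2 / 9174 = 0.00470896 g/m
Tex = 0.00470896 * 1000 = 4.71 tex

4.71 tex


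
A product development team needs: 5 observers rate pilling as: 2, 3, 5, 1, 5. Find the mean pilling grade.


Formula: Mean = sum / count
Sum = 2 + 3 + 5 + 1 + 5 = 16
Mean = 16 / 5 = 3.2

3.2


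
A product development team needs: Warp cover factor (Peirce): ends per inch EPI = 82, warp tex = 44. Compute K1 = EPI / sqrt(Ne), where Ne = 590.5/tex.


Formula: K1 = EPI / sqrt(Ne), with Ne = 590.5 / tex_warp
Step 1: Ne = 590.5 / 44 = 13.42
Step 2: sqrt(Ne) = sqrt(13.42) = 3.6633
Step 3: K1 = 82 / 3.6633 = 22.4

22.4


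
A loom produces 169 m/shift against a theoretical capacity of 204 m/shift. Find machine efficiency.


Formula: Efficiency% = (Actual output / Theoretical output) * 100
Efficiency% = (169 / 204) * 100
Efficiency% = 0.828431 * 100 = 82.8431% ≈ 82.8%

82.8%


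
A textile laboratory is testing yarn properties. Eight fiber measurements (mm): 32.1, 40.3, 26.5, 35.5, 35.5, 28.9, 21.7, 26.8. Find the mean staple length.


Formula: Mean = sum of lengths / count
Sum = 32.1 + 40.3 + 26.5 + 35.5 + 35.5 + 28.9 + 21.7 + 26.8
Sum = 247.3 mm
Mean = 247.3 / 8 = 30.91 mm

30.91 mm


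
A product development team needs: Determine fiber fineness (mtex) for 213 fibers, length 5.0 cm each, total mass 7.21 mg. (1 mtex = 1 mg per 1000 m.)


Formula: fineness (mtex) = mass (mg) / total length (km) = (mass_mg / total_length_m) * 1000
Step 1: Convert fiber length: 5.0 cm = 0.05 m
Step 2: Total fiber length = 213 * 0.05 = 10.65 m
Step 3: Linear density = 7.21 mg / 10.65 m = 0.6770 mg/m
Step 4: fineness = 0.6770 * 1000 = 677.0 mtex

677.0 mtex


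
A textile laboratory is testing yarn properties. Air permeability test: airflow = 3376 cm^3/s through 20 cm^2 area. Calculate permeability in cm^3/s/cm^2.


Formula: Air Permeability = Airflow / Test Area
AP = 3376 cm^3/s / 20 cm^2
AP = 168.8 cm^3/s/cm^2

168.8 cm^3/s/cm^2


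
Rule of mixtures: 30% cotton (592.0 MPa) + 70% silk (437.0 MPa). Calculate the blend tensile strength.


Formula: Blend property = (fraction_A * property_A) + (fraction_B * property_B)
Step 1: Contribution A = 30/100 * 592.0 MPa = 177.6 MPa
Step 2: Contribution B = 70/100 * 437.0 MPa = 305.9 MPa
Step 3: Blend tensile strength = 177.6 + 305.9 = 483.5 MPa

483.5 MPa


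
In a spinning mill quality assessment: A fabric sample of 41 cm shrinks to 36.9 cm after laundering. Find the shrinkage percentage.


Formula: Shrinkage% = ((L_before - L_after) / L_before) * 100
Step 1: Shrinkage = 41 - 36.9 = 4.1 cm
Step 2: Shrinkage% = (4.1 / 41) * 100
Step 3: Shrinkage% = 0.1 * 100 = 10.0%

10.0%


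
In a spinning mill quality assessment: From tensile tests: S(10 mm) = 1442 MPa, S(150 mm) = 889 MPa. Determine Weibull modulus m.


Formula: m = ln(L1/L2) / ln(S2/S1)
Step 1: ln(L1/L2) = ln(10/150) = -2.70805
Step 2: S2/S1 = 889/1442 = 0.6165
Step 3: ln(S2/S1) = ln(0.6165) = -0.48370
Step 4: m = -2.70805 / -0.48370 = 5.60

5.60 (Weibull m)


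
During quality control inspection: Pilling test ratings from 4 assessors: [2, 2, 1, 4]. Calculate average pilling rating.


Formula: Mean = sum / count
Sum = 2 + 2 + 1 + 4 = 9
Mean = 9 / 4 = 2.3

2.3


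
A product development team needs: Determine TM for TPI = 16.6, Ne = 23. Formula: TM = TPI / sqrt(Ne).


Formula: TM = TPI / sqrt(Ne)
Step 1: sqrt(Ne) = sqrt(23) = 4.7958
Step 2: TM = 16.6 / 4.7958 = 3.46

3.46 TM


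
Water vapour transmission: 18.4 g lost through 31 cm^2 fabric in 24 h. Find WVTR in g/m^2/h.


Formula: WVTR = mass_loss / (area * time)
Step 1: Convert area: 31 cm^2 = 0.0031 m^2
Step 2: WVTR = 18.4 g / (0.0031 m^2 * 24 h)
Step 3: WVTR = 18.4 / 0.0744 = 247.3 g/m^2/h

247.3 g/m^2/h


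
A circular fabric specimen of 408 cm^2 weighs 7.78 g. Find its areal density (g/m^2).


Formula: GSM = mass_g / area_m2
Step 1: Convert area: 408 cm^2 = 408 / 10000 = 0.0408 m^2
Step 2: GSM = 7.78 g / 0.0408 m^2 = 190.7 g/m^2

190.7 g/m^2


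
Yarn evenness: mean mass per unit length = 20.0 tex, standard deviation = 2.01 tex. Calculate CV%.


Formula: CV% = (standard deviation / mean) * 100
Step 1: Ratio = 2.01 / 20.0 = 0.1005
Step 2: CV% = 0.1005 * 100 = 10.05% ≈ 10.1%

10.1%


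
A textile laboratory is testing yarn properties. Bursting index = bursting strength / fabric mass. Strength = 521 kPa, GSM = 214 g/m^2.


Formula: Bursting Index = Bursting Strength / Fabric GSM
BI = 521 kPa / 214 g/m^2
BI = 2.435 kPa/(g/m^2)

2.435 kPa/(g/m^2)


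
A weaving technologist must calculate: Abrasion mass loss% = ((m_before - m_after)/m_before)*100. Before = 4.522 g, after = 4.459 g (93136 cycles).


Formula: Mass loss% = ((m_before - m_after) / m_before) * 100
Step 1: Mass loss = 4.522 - 4.459 = 0.063 g
Step 2: Ratio = 0.063 / 4.522 = 0.0139319
Step 3: Mass loss% = 0.0139319 * 100 = 1.39319% ≈ 1.39%

1.39%


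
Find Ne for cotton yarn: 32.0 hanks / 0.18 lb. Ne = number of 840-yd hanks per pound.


Formula: Ne = hanks / mass_lb
Substituting: Ne = 32.0 / 0.18
Ne = 177.8

177.8 Ne


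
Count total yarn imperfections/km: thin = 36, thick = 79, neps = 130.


Formula: Total = thin places + thick places + neps
Total = 36 + 79 + 130
Total = 245 imperfections/km

245 imperfections/km


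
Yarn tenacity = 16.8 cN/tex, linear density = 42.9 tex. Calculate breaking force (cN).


Formula: Breaking force = Tenacity * Linear density
F = 16.8 cN/tex * 42.9 tex
F = 720.72 cN

720.72 cN


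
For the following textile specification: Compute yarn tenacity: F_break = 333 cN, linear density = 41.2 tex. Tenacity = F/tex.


Formula: Tenacity = Breaking force / Linear density
Tenacity = 333 cN / 41.2 tex
Tenacity = 8.08 cN/tex

8.08 cN/tex


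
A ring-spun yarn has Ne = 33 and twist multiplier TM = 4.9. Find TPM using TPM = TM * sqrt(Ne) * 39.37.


Formula: TPM = TM * sqrt(Ne) * 39.37
Step 1: sqrt(Ne) = sqrt(33) = 5.7446
Step 2: TM * sqrt(Ne) = 4.9 * 5.7446 = 28.1485
Step 3: TPM = 28.1485 * 39.37 = 1108 twists/m

1108 twists/m


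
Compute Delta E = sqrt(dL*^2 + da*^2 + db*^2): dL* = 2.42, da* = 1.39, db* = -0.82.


Formula: Delta E = sqrt(dL*^2 + da*^2 + db*^2)
Step 1: dL*^2 = 2.42^2 = 5.8564
Step 2: da*^2 = 1.39^2 = 1.9321
Step 3: db*^2 = (-0.82)^2 = 0.6724
Step 4: Sum = 5.8564 + 1.9321 + 0.6724 = 8.4609
Step 5: Delta E = sqrt(8.4609) = 2.91

2.91 Delta E


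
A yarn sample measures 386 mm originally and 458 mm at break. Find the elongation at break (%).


Formula: Elongation (%) = ((L_break - L0) / L0) * 100
Step 1: Extension = 458 - 386 = 72 mm
Step 2: Elongation = (72 / 386) * 100
Step 3: Elongation = 0.186528 * 100 = 18.6528% ≈ 18.7%

18.7%


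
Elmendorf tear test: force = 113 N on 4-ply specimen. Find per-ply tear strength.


Formula: Per-ply strength = Total force / Number of plies
Per-ply = 113 N / 4
Per-ply = 28.25 N

28.25 N


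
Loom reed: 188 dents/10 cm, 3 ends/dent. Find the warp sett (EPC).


Formula: EPC = (dents per 10 cm * ends per dent) / 10
Step 1: Total ends per 10 cm = 188 * 3 = 564
Step 2: EPC = 564 / 10 = 56.4 ends/cm

56.4 ends/cm


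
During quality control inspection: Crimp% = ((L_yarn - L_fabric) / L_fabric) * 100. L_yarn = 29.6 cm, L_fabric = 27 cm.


Formula: Crimp% = ((L_yarn - L_fabric) / L_fabric) * 100
Step 1: Extension = 29.6 - 27 = 2.6 cm
Step 2: Crimp% = (2.6 / 27) * 100
Step 3: Crimp% = 0.096296 * 100 = 9.6296% ≈ 9.6%

9.6%


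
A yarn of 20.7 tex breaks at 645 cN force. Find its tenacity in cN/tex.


Formula: Tenacity = Breaking force / Linear density
Tenacity = 645 cN / 20.7 tex
Tenacity = 31.16 cN/tex

31.16 cN/tex


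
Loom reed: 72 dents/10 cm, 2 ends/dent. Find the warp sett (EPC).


Formula: EPC = (dents per 10 cm * ends per dent) / 10
Step 1: Total ends per 10 cm = 72 * 2 = 144
Step 2: EPC = 144 / 10 = 14.4 ends/cm

14.4 ends/cm


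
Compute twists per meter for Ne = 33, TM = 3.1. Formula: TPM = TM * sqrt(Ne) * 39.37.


Formula: TPM = TM * sqrt(Ne) * 39.37
Step 1: sqrt(Ne) = sqrt(33) = 5.7446
Step 2: TM * sqrt(Ne) = 3.1 * 5.7446 = 17.8083
Step 3: TPM = 17.8083 * 39.37 = 701 twists/m

701 twists/m


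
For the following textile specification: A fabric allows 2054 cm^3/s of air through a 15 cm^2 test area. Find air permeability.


Formula: Air Permeability = Airflow / Test Area
AP = 2054 cm^3/s / 15 cm^2
AP = 136.9 cm^3/s/cm^2

136.9 cm^3/s/cm^2


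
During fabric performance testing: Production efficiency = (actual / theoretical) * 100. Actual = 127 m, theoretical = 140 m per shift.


Formula: Efficiency% = (Actual output / Theoretical output) * 100
Efficiency% = (127 / 140) * 100
Efficiency% = 0.907143 * 100 = 90.7143% ≈ 90.7%

90.7%


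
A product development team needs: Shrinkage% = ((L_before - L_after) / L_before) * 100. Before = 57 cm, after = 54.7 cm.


Formula: Shrinkage% = ((L_before - L_after) / L_before) * 100
Step 1: Shrinkage = 57 - 54.7 = 2.3 cm
Step 2: Shrinkage% = (2.3 / 57) * 100
Step 3: Shrinkage% = 0.040351 * 100 = 4.0351% ≈ 4.0%

4.0%


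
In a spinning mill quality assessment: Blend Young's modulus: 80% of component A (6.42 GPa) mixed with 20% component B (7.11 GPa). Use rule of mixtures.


Formula: Blend property = (fraction_A * property_A) + (fraction_B * property_B)
Step 1: Contribution A = 80/100 * 6.42 GPa = 5.136 GPa
Step 2: Contribution B = 20/100 * 7.11 GPa = 1.422 GPa
Step 3: Blend Young's modulus = 5.136 + 1.422 = 6.558 GPa

6.558 GPa


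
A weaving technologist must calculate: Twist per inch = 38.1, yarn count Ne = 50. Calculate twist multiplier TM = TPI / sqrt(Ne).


Formula: TM = TPI / sqrt(Ne)
Step 1: sqrt(Ne) = sqrt(50) = 7.0711
Step 2: TM = 38.1 / 7.0711 = 5.39

5.39 TM


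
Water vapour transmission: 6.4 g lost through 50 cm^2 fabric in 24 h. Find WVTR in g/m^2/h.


Formula: WVTR = mass_loss / (area * time)
Step 1: Convert area: 50 cm^2 = 0.005 m^2
Step 2: WVTR = 6.4 g / (0.005 m^2 * 24 h)
Step 3: WVTR = 6.4 / 0.12 = 53.3 g/m^2/h

53.3 g/m^2/h


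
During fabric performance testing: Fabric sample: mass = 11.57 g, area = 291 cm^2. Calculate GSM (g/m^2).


Formula: GSM = mass_g / area_m2
Step 1: Convert area: 291 cm^2 = 291 / 10000 = 0.0291 m^2
Step 2: GSM = 11.57 g / 0.0291 m^2 = 397.6 g/m^2

397.6 g/m^2


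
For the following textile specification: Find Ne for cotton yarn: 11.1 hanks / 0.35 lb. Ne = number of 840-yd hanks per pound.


Formula: Ne = hanks / mass_lb
Substituting: Ne = 11.1 / 0.35
Ne = 31.7

31.7 Ne


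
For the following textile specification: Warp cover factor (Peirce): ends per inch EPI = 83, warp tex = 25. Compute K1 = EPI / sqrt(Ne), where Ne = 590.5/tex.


Formula: K1 = EPI / sqrt(Ne), with Ne = 590.5 / tex_warp
Step 1: Ne = 590.5 / 25 = 23.62
Step 2: sqrt(Ne) = sqrt(23.62) = 4.86
Step 3: K1 = 83 / 4.86 = 17.1

17.1


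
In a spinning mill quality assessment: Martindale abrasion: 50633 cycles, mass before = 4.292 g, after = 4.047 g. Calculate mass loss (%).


Formula: Mass loss% = ((m_before - m_after) / m_before) * 100
Step 1: Mass loss = 4.292 - 4.047 = 0.245 g
Step 2: Ratio = 0.245 / 4.292 = 0.0570829
Step 3: Mass loss% = 0.0570829 * 100 = 5.70829% ≈ 5.71%

5.71%


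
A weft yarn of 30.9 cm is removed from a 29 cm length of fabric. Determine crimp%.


Formula: Crimp% = ((L_yarn - L_fabric) / L_fabric) * 100
Step 1: Extension = 30.9 - 29 = 1.9 cm
Step 2: Crimp% = (1.9 / 29) * 100
Step 3: Crimp% = 0.065517 * 100 = 6.5517% ≈ 6.6%

6.6%


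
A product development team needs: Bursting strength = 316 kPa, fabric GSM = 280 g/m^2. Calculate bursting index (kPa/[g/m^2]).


Formula: Bursting Index = Bursting Strength / Fabric GSM
BI = 316 kPa / 280 g/m^2
BI = 1.129 kPa/(g/m^2)

1.129 kPa/(g/m^2)


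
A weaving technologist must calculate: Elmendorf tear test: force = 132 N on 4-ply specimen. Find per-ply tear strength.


Formula: Per-ply strength = Total force / Number of plies
Per-ply = 132 N / 4
Per-ply = 33 N

33 N


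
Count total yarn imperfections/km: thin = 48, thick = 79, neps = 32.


Formula: Total = thin places + thick places + neps
Total = 48 + 79 + 32
Total = 159 imperfections/km

159 imperfections/km


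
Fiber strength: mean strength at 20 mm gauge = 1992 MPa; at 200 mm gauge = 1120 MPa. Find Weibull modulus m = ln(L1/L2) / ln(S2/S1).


Formula: m = ln(L1/L2) / ln(S2/S1)
Step 1: ln(L1/L2) = ln(20/200) = -2.30259
Step 2: S2/S1 = 1120/1992 = 0.56225
Step 3: ln(S2/S1) = ln(0.56225) = -0.57581
Step 4: m = -2.30259 / -0.57581 = 4.00

4.00 (Weibull m)


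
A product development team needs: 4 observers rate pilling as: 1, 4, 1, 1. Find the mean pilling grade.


Formula: Mean = sum / count
Sum = 1 + 4 + 1 + 1 = 7
Mean = 7 / 4 = 1.8

1.8


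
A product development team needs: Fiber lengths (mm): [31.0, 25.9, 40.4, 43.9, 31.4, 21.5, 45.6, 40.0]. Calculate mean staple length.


Formula: Mean = sum of lengths / count
Sum = 31.0 + 25.9 + 40.4 + 43.9 + 31.4 + 21.5 + 45.6 + 40.0
Sum = 279.7 mm
Mean = 279.7 / 8 = 34.96 mm

34.96 mm


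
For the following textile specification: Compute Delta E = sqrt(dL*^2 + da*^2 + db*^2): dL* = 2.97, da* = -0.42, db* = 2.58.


Formula: Delta E = sqrt(dL*^2 + da*^2 + db*^2)
Step 1: dL*^2 = 2.97^2 = 8.8209
Step 2: da*^2 = (-0.42)^2 = 0.1764
Step 3: db*^2 = 2.58^2 = 6.6564
Step 4: Sum = 8.8209 + 0.1764 + 6.6564 = 15.6537
Step 5: Delta E = sqrt(15.6537) = 3.96

3.96 Delta E


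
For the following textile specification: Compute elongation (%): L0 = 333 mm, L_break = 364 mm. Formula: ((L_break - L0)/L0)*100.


Formula: Elongation (%) = ((L_break - L0) / L0) * 100
Step 1: Extension = 364 - 333 = 31 mm
Step 2: Elongation = (31 / 333) * 100
Step 3: Elongation = 0.093093 * 100 = 9.3093% ≈ 9.3%

9.3%


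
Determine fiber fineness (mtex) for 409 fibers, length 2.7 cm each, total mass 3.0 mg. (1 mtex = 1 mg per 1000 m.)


Formula: fineness (mtex) = mass (mg) / total length (km) = (mass_mg / total_length_m) * 1000
Step 1: Convert fiber length: 2.7 cm = 0.027 m
Step 2: Total fiber length = 409 * 0.027 = 11.043 m
Step 3: Linear density = 3.0 mg / 11.043 m = 0.2717 mg/m
Step 4: fineness = 0.2717 * 1000 = 271.7 mtex

271.7 mtex


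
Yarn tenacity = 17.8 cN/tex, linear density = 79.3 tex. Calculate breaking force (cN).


Formula: Breaking force = Tenacity * Linear density
F = 17.8 cN/tex * 79.3 tex
F = 1411.54 cN

1411.54 cN
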